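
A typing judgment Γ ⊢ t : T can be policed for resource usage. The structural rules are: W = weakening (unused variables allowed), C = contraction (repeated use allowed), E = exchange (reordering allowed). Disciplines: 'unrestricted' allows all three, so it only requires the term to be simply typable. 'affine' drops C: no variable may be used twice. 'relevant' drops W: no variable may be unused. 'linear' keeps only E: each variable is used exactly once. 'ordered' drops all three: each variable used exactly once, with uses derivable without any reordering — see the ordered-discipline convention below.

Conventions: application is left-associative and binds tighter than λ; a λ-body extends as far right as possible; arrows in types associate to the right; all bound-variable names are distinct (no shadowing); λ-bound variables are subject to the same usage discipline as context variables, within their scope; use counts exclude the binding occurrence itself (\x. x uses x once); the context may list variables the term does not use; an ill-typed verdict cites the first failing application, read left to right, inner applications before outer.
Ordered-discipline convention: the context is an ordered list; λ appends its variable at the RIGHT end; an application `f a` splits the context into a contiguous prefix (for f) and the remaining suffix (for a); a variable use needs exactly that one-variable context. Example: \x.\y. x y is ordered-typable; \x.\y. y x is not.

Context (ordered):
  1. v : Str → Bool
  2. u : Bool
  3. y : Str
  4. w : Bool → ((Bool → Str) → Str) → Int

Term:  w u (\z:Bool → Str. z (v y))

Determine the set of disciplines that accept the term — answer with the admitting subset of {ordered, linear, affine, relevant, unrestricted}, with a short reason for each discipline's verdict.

accepted by: linear, affine, relevant, unrestricted
use counts: v: 1; u: 1; y: 1; w: 1; z [bound]: 1
uses in reading order: w, u, z, v, y
typing: ✓ — Int
ordered: ✗, no contiguous prefix/suffix split fits w, u, z, v, y
linear: ✓, each of v, u, y, w, z used exactly once
affine: ✓, none of v, u, y, w, z used more than once
relevant: ✓, v, u, y, w, z: all used, weakening unneeded
unrestricted: ✓, typability at Int is all that's needed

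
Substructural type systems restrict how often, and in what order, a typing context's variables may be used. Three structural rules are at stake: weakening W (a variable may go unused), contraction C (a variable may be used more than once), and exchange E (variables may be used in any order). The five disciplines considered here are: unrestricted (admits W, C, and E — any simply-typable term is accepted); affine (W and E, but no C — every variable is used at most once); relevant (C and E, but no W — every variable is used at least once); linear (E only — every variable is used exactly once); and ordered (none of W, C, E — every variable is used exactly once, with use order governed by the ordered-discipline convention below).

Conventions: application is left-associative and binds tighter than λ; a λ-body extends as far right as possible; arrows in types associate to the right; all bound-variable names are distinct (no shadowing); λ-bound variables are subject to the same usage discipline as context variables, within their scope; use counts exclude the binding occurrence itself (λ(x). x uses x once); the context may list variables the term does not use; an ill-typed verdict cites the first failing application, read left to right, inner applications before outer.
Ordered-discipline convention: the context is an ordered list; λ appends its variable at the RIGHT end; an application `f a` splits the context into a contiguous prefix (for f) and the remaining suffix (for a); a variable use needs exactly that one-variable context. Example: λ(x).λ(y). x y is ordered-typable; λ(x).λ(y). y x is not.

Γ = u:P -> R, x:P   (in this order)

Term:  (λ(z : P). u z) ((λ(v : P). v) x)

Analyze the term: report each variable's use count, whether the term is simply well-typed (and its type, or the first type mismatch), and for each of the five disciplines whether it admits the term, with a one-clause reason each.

use counts: u ×1; x ×1; z [bound] ×1; v [bound] ×1
uses in reading order: u, z, v, x
typing: well-typed — term : R
ordered: ✓ — u, x, z, v: once each, no exchange needed
linear: ✓ — each of u, x, z, v used exactly once
affine: ✓ — u, x, z, v: no repeats, contraction unneeded
relevant: ✓ — at least one use each (u, x, z, v)
unrestricted: ✓ — typability at R is all that's needed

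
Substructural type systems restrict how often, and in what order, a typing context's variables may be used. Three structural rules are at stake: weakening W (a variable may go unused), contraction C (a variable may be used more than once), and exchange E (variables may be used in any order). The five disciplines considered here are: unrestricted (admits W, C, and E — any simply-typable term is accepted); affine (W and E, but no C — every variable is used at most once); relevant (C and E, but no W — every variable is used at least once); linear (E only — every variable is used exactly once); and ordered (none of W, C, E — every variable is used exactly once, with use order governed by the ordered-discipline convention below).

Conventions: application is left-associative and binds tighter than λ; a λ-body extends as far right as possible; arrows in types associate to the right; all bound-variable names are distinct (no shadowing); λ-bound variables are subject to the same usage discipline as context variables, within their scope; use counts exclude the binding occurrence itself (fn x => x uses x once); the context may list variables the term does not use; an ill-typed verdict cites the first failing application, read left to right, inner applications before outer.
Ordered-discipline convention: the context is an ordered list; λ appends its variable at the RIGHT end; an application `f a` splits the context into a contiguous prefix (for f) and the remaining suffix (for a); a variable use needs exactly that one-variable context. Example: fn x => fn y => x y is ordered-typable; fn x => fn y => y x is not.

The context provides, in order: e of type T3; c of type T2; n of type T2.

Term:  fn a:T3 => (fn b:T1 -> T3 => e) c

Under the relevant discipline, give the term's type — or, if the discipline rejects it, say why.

not well-typed under relevant — a type mismatch blocks all five
counts: e ×1; c ×1; n ×0; a (λ-bound) ×0; b (λ-bound) ×0
order of uses: e, c
typing: ill-typed: an application expects T1 -> T3 but receives T2
all disciplines: ordered ✗, linear ✗, affine ✗, relevant ✗, unrestricted ✗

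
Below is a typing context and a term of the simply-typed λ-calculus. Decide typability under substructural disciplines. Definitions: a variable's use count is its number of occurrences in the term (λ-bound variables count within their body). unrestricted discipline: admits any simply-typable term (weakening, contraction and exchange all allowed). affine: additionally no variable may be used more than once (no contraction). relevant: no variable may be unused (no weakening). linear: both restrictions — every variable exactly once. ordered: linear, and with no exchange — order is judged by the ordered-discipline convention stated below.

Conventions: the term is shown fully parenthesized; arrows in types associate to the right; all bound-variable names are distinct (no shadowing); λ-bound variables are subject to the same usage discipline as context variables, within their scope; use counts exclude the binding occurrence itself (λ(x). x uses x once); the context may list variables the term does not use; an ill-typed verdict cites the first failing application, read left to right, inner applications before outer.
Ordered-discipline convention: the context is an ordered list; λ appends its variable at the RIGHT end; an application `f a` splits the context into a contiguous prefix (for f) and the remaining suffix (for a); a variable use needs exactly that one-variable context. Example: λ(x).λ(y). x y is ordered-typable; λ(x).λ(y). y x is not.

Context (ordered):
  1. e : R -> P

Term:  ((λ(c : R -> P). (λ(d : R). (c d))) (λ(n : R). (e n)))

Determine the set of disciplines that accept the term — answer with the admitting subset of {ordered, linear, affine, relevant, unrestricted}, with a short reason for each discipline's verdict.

accepted by: ordered, linear, affine, relevant, unrestricted
counts: e: 1×, c (λ-bound): 1×, d (λ-bound): 1×, n (λ-bound): 1×
order of uses: c, d, e, n
typing: well-typed at R -> P
ordered: ✓ — e, c, d, n: once each, no exchange needed
linear: ✓ — exactly-once usage across e, c, d, n
affine: ✓ — none of e, c, d, n used more than once
relevant: ✓ — at least one use each (e, c, d, n)
unrestricted: ✓ — type-checks (R -> P) and nothing is barred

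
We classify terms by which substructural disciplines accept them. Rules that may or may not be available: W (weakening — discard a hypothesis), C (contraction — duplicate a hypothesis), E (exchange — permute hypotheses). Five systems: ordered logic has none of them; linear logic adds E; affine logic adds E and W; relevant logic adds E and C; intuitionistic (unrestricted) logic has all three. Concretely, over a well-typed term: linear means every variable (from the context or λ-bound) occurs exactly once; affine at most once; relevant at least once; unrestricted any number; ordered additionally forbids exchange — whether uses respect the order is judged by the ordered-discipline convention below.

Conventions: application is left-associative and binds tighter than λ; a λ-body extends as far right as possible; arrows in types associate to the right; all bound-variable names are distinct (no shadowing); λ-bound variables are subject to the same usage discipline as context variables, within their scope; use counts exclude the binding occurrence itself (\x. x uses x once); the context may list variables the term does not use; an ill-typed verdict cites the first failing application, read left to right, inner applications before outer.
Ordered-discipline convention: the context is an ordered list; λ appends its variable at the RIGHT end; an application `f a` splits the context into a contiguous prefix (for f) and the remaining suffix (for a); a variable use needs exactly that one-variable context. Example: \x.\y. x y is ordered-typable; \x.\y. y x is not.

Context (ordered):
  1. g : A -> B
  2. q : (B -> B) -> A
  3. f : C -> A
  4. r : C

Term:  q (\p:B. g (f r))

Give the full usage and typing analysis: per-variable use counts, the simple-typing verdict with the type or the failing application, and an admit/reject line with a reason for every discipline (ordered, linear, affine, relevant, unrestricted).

variable uses: g=1, q=1, f=1, r=1, p (bound)=0
use order (left to right): q, g, f, r
typing: well-typed at A
ordered: ✗, needs weakening: p unused
linear: ✗, needs weakening: p unused
affine: ✓, at most one use each (g, q, f, r, p)
relevant: ✗, needs weakening: p unused
unrestricted: ✓, well-typed at A; no restrictions here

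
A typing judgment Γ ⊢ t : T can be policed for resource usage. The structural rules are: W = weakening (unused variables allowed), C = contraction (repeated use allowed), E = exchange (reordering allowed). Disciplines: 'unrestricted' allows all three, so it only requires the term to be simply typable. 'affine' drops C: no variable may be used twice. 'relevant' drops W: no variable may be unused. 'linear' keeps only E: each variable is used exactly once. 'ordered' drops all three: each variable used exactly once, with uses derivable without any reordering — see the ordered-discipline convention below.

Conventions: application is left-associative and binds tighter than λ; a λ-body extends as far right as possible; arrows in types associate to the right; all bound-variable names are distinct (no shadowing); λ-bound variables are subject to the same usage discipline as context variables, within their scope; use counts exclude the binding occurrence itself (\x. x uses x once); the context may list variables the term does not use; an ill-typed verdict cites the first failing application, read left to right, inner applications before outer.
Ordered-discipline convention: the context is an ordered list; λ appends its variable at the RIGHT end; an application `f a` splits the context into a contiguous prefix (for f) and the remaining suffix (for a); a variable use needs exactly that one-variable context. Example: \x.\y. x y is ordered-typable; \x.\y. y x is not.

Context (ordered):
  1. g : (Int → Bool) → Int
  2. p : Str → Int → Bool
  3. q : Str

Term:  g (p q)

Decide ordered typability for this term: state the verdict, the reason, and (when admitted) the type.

yes — g, p, q once each; derivable with no W/C/E; term : Int
usage: g: 1, p: 1, q: 1
use order (left to right): g, p, q
typing: well-typed — term : Int
per-discipline verdicts: ordered ✓ · linear ✓ · affine ✓ · relevant ✓ · unrestricted ✓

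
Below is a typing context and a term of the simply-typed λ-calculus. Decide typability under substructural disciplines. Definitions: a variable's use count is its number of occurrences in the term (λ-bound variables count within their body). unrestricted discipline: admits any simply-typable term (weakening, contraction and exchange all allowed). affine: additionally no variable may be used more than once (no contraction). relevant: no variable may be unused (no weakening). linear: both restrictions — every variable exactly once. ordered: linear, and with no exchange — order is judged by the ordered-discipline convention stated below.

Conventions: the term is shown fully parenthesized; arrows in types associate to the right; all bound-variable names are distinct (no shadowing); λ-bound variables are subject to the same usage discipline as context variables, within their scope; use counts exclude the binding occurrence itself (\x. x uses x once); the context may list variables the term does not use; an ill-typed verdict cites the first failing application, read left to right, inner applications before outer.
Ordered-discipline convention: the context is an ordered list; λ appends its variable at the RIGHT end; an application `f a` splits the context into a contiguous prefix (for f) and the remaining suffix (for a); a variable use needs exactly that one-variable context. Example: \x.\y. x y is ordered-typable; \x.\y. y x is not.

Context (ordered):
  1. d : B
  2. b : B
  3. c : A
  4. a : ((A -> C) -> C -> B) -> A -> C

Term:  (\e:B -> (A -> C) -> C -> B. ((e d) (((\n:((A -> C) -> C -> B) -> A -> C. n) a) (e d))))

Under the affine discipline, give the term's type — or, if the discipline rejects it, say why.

not well-typed under affine — d ×2, e ×2 used more than once (contraction)
use counts: d: 2; b: 0; c: 0; a: 1; e [bound]: 2; n [bound]: 1
uses in reading order: e, d, n, a, e, d
typing: well-typed — term : (B -> (A -> C) -> C -> B) -> C -> B
all disciplines: ordered ✗; linear ✗; affine ✗; relevant ✗; unrestricted ✓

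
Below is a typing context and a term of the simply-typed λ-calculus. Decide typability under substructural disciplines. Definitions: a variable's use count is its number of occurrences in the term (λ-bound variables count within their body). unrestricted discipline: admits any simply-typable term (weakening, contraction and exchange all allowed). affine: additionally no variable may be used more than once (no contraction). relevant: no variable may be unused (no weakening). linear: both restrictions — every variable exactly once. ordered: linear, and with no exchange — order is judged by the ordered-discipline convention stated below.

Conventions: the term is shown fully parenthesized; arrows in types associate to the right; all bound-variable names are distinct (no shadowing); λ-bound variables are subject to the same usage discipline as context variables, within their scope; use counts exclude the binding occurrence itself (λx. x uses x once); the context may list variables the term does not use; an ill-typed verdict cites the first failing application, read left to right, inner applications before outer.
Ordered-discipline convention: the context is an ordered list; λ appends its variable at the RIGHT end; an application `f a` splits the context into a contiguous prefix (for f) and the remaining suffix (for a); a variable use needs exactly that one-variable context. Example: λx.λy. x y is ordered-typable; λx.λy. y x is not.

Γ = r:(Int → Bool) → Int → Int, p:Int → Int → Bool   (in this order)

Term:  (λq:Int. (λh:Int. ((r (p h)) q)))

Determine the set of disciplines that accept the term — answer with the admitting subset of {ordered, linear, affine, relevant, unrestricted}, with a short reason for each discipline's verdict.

admitted in: linear, affine, relevant, unrestricted
usage: r ×1, p ×1, q (bound) ×1, h (bound) ×1
uses in reading order: r, p, h, q
typing: ✓ — Int → Int → Int
ordered: ✗ — no ordered split (uses run r, p, h, q)
linear: ✓ — single use per variable (r, p, q, h)
affine: ✓ — none of r, p, q, h used more than once
relevant: ✓ — none of r, p, q, h goes unused
unrestricted: ✓ — well-typed at Int → Int → Int; no restrictions here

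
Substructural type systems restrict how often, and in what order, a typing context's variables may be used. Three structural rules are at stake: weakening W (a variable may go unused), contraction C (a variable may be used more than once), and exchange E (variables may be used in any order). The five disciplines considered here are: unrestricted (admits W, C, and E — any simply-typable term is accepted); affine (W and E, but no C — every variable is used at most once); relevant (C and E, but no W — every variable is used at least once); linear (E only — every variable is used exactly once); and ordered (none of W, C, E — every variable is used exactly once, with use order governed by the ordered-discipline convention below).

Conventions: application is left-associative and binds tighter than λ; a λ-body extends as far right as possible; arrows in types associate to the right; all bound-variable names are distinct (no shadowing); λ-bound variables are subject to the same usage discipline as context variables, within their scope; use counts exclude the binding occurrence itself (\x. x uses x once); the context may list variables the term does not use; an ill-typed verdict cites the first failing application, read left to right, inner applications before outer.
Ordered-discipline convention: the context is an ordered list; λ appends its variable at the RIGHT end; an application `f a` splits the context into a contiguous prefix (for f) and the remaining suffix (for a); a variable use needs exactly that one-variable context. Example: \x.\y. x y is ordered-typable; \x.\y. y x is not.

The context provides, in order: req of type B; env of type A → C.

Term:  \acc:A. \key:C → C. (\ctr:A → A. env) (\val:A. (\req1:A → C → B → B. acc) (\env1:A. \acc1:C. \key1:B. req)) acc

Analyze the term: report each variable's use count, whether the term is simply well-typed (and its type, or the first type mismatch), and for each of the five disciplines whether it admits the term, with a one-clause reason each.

counts: req ×1, env ×1, acc (λ-bound) ×2, key (λ-bound) ×0, ctr (λ-bound) ×0, val (λ-bound) ×0, req1 (λ-bound) ×0, env1 (λ-bound) ×0, acc1 (λ-bound) ×0, key1 (λ-bound) ×0
order of uses: env, acc, req, acc
typing: the term checks, with type A → (C → C) → C
ordered ✗ (needs contraction — acc ×2; key, ctr, val, req1, env1, acc1, key1 left unused)
linear ✗ (needs contraction — acc ×2; key, ctr, val, req1, env1, acc1, key1 left unused)
affine ✗ (needs contraction — acc ×2)
relevant ✗ (key, ctr, val, req1, env1, acc1, key1 left unused)
unrestricted ✓ (typability at A → (C → C) → C is all that's needed)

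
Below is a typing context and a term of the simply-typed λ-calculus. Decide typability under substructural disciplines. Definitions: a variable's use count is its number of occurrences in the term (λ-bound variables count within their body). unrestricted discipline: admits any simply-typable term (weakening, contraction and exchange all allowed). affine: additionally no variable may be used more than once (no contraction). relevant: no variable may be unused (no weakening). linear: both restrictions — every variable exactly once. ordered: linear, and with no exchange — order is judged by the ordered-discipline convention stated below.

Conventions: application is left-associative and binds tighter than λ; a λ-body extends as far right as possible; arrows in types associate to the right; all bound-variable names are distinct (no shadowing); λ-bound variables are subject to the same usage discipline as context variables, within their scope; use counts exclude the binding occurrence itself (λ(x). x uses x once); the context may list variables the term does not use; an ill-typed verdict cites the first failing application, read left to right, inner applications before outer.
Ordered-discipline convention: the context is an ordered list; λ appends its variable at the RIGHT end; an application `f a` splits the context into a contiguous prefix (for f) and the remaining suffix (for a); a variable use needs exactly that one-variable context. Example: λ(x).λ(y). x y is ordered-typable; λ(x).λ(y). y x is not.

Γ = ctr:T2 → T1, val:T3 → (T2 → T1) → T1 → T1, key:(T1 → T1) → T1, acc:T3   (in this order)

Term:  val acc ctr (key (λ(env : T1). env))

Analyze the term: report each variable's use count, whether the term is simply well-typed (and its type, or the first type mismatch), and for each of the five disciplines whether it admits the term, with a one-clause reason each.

use counts: ctr=1, val=1, key=1, acc=1, env [bound]=1
use order (left to right): val, acc, ctr, key, env
typing: well-typed — term : T1
ordered ✗ (no ordered split (uses run val, acc, ctr, key, env))
linear ✓ (single use per variable (ctr, val, key, acc, env))
affine ✓ (at most one use each (ctr, val, key, acc, env))
relevant ✓ (every one of ctr, val, key, acc, env appears)
unrestricted ✓ (well-typed at T1; no restrictions here)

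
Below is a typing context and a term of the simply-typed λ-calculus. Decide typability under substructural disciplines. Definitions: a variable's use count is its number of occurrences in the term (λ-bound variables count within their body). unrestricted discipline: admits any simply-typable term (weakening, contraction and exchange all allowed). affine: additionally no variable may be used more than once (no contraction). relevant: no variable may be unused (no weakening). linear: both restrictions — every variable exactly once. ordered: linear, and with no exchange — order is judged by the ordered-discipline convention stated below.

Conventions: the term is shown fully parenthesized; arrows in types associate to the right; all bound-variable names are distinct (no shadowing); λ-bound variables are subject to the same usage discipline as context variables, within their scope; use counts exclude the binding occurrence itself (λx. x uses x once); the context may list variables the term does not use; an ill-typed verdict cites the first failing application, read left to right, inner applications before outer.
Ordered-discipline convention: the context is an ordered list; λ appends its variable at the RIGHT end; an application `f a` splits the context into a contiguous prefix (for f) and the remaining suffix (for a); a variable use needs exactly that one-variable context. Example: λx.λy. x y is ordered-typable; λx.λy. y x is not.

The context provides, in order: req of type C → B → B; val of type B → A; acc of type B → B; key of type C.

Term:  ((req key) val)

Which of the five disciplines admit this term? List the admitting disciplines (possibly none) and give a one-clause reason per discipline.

admitted in: none
usage: req=1; val=1; acc=0; key=1
uses in reading order: req, key, val
typing: ill-typed: argument of type B → A where B is required
ordered ✗ (the type mismatch rejects it)
linear ✗ (not simply typable)
affine ✗ (fails simple typing)
relevant ✗ (a type mismatch blocks all five)
unrestricted ✗ (the type mismatch rejects it)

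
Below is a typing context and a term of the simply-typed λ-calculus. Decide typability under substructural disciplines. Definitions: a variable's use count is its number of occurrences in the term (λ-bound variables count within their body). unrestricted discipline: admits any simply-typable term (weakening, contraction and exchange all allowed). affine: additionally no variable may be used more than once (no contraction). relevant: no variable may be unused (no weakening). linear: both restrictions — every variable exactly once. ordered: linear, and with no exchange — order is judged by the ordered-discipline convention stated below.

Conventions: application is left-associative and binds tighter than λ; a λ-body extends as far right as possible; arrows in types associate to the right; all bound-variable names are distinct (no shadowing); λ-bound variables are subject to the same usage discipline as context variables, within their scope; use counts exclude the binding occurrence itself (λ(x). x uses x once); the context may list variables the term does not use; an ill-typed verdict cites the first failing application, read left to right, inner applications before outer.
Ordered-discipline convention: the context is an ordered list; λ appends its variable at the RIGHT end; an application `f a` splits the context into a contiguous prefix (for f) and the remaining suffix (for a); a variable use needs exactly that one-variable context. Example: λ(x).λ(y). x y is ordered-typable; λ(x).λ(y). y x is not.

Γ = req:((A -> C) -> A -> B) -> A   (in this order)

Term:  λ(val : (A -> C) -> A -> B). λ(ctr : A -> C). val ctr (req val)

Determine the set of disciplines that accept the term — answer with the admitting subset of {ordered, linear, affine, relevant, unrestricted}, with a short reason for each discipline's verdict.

admitted in: relevant, unrestricted
usage: req ×1, val [bound] ×2, ctr [bound] ×1
left-to-right use order: val, ctr, req, val
typing: ✓ — ((A -> C) -> A -> B) -> (A -> C) -> B
ordered: ✗ — repeated use of val ×2
linear: ✗ — repeated use of val ×2
affine: ✗ — repeated use of val ×2
relevant: ✓ — at least one use each (req, val, ctr)
unrestricted: ✓ — well-typed at ((A -> C) -> A -> B) -> (A -> C) -> B; no restrictions here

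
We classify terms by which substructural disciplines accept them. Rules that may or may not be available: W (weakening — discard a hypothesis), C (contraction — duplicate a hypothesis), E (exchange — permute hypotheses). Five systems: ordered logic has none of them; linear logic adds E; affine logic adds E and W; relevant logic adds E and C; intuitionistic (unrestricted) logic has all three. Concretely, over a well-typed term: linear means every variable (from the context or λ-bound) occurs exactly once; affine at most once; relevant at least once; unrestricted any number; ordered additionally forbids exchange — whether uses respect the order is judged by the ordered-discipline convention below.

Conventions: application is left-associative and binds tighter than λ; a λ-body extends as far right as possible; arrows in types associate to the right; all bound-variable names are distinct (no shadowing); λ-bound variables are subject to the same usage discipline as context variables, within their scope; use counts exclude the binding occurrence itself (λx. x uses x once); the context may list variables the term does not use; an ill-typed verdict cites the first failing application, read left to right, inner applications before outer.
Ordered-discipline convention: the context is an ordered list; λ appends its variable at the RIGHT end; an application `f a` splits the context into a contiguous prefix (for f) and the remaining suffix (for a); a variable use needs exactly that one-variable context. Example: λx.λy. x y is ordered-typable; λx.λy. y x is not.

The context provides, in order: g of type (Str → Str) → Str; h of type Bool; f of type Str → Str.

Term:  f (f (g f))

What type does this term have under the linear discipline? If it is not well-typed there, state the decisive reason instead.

not well-typed under linear — f ×3 used more than once (contraction); needs weakening: h unused
usage: g ×1, h ×0, f ×3
use order (left to right): f, f, g, f
typing: ✓ — Str
summary: ordered ✗ · linear ✗ · affine ✗ · relevant ✗ · unrestricted ✓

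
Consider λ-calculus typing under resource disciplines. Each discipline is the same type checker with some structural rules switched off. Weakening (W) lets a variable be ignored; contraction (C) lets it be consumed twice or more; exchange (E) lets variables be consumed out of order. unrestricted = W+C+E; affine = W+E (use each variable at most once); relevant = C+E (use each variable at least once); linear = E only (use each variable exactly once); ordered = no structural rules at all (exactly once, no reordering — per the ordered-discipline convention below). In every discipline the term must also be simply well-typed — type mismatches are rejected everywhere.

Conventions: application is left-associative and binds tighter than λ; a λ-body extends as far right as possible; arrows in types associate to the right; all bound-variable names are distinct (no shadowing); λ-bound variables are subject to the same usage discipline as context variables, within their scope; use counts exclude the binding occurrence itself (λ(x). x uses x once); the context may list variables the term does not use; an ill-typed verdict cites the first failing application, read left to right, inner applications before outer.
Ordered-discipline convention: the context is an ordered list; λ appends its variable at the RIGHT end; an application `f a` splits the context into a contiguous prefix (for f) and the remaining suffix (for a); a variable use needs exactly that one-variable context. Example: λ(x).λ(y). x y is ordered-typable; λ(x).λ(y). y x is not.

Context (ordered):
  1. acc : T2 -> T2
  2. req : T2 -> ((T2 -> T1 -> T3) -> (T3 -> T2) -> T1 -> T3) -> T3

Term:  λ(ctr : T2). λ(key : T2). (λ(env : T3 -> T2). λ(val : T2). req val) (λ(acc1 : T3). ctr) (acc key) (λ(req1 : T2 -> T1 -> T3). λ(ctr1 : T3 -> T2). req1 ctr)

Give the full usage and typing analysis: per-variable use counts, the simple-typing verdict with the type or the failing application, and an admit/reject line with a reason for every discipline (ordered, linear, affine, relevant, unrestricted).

use counts: acc ×1; req ×1; ctr (bound) ×2; key (bound) ×1; env (bound) ×0; val (bound) ×1; acc1 (bound) ×0; req1 (bound) ×1; ctr1 (bound) ×0
left-to-right use order: req, val, ctr, acc, key, req1, ctr
typing: ✓ — T2 -> T2 -> T3
ordered: ✗ — ctr ×2 used more than once (contraction); env, acc1, ctr1 left unused
linear: ✗ — ctr ×2 used more than once (contraction); env, acc1, ctr1 left unused
affine: ✗ — ctr ×2 used more than once (contraction)
relevant: ✗ — env, acc1, ctr1 left unused
unrestricted: ✓ — simply typable at T2 -> T2 -> T3; W, C, E all held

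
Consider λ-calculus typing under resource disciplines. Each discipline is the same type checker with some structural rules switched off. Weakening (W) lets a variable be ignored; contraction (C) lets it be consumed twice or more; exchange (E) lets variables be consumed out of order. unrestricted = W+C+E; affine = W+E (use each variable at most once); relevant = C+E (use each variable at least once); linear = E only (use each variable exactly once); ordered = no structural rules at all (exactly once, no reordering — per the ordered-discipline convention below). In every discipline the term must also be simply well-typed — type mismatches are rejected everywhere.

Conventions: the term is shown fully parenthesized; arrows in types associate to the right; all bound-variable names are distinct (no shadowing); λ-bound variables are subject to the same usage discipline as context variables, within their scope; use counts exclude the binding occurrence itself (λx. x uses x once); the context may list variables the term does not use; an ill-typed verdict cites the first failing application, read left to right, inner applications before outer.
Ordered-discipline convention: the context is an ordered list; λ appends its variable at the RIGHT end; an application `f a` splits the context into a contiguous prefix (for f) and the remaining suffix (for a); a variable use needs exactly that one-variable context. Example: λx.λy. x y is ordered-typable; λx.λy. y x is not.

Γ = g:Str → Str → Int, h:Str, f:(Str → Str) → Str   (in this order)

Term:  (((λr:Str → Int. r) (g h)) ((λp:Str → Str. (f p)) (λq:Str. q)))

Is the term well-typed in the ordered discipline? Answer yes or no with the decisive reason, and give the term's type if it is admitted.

yes — single-use (g, h, f, r, p, q), ordered derivation ok; term : Int
usage: g: 1×; h: 1×; f: 1×; r (λ-bound): 1×; p (λ-bound): 1×; q (λ-bound): 1×
use order (left to right): r, g, h, f, p, q
typing: well-typed — term : Int
per-discipline verdicts: ordered ✓ · linear ✓ · affine ✓ · relevant ✓ · unrestricted ✓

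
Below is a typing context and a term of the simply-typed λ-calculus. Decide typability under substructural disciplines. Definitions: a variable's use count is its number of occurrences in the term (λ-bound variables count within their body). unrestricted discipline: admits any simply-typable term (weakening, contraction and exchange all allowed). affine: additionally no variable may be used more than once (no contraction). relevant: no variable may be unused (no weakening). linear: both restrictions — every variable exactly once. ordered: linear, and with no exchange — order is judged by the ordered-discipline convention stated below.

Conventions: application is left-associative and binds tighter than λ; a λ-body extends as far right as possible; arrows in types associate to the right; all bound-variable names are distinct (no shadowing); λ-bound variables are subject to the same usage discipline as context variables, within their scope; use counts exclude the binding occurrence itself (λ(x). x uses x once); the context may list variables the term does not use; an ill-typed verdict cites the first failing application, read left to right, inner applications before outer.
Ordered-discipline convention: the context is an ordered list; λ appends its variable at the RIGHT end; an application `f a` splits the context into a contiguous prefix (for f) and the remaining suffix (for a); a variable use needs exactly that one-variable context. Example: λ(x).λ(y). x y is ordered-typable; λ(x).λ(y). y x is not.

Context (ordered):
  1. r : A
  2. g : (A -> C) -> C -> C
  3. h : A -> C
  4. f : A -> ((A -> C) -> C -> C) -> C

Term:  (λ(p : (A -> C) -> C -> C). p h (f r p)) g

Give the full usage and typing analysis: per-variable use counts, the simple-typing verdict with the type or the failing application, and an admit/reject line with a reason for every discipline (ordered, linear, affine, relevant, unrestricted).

counts: r: 1×, g: 1×, h: 1×, f: 1×, p (λ-bound): 2×
left-to-right use order: p, h, f, r, p, g
typing: well-typed — term : C
ordered: ✗ — needs contraction — p ×2
linear: ✗ — needs contraction — p ×2
affine: ✗ — needs contraction — p ×2
relevant: ✓ — r, g, h, f, p: all used, weakening unneeded
unrestricted: ✓ — well-typed at C; no restrictions here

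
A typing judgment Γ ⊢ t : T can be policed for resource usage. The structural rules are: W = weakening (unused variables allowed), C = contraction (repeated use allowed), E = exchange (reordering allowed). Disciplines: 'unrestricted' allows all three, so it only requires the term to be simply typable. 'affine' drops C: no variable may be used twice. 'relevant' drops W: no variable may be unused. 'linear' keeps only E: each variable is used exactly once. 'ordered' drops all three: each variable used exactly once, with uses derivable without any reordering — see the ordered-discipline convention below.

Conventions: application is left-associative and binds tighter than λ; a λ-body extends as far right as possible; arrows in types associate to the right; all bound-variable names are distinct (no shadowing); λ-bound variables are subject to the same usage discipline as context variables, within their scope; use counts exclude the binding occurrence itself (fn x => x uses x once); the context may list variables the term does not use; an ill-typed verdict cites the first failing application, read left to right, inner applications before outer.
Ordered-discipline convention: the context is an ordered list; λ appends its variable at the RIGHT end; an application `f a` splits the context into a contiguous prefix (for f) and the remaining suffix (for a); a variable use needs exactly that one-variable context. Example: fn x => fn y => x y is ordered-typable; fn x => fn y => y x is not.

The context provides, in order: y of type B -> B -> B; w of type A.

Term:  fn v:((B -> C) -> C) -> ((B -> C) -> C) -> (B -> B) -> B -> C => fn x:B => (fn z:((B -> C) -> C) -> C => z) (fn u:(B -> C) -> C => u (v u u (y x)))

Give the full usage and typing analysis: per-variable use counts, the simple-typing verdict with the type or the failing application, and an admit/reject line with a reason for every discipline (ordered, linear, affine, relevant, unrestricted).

usage: y=1, w=0, v [bound]=1, x [bound]=1, z [bound]=1, u [bound]=3
left-to-right use order: z, u, v, u, u, y, x
typing: well-typed — term : (((B -> C) -> C) -> ((B -> C) -> C) -> (B -> B) -> B -> C) -> B -> ((B -> C) -> C) -> C
ordered: ✗, needs contraction — u ×3; unused: w — weakening required
linear: ✗, needs contraction — u ×3; unused: w — weakening required
affine: ✗, needs contraction — u ×3
relevant: ✗, unused: w — weakening required
unrestricted: ✓, type-checks ((((B -> C) -> C) -> ((B -> C) -> C) -> (B -> B) -> B -> C) -> B -> ((B -> C) -> C) -> C) and nothing is barred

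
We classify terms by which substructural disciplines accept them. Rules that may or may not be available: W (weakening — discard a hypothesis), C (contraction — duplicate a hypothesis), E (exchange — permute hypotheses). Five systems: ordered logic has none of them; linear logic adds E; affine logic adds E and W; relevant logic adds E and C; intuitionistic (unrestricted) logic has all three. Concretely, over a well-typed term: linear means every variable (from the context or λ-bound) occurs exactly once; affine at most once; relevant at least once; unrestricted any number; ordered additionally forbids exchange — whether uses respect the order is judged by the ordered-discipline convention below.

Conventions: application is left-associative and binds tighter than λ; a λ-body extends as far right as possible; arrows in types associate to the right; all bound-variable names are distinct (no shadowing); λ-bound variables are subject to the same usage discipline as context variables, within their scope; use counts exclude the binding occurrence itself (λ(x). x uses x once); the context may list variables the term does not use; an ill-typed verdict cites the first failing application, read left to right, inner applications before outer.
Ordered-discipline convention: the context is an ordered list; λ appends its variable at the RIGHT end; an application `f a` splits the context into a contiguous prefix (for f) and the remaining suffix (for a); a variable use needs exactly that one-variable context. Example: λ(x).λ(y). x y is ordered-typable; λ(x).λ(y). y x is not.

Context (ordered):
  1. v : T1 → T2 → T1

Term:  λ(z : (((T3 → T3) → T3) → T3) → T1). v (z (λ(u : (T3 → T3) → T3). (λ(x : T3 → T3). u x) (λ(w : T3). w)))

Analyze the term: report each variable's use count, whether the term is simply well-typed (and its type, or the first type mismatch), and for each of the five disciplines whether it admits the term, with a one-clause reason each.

counts: v ×1, z [bound] ×1, u [bound] ×1, x [bound] ×1, w [bound] ×1
order of uses: v, z, u, x, w
typing: the term checks, with type ((((T3 → T3) → T3) → T3) → T1) → T2 → T1
ordered ✓ (one use each (v, z, u, x, w); ordered split holds)
linear ✓ (v, z, u, x, w: one use apiece)
affine ✓ (at most one use each (v, z, u, x, w))
relevant ✓ (at least one use each (v, z, u, x, w))
unrestricted ✓ (well-typed at ((((T3 → T3) → T3) → T3) → T1) → T2 → T1; no restrictions here)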